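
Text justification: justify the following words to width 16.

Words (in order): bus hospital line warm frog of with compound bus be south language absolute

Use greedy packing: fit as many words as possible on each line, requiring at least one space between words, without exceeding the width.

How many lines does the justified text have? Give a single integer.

Line 1: ['bus', 'hospital'] (min_width=12, slack=4)
Line 2: ['line', 'warm', 'frog'] (min_width=14, slack=2)
Line 3: ['of', 'with', 'compound'] (min_width=16, slack=0)
Line 4: ['bus', 'be', 'south'] (min_width=12, slack=4)
Line 5: ['language'] (min_width=8, slack=8)
Line 6: ['absolute'] (min_width=8, slack=8)
Total lines: 6

Answer: 6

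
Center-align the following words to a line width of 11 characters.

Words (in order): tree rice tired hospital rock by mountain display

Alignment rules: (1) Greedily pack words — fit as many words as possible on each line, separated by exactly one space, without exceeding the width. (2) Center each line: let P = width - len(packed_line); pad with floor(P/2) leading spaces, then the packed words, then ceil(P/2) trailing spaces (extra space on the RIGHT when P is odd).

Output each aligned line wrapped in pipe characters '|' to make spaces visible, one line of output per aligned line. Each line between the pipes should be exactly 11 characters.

Answer: | tree rice |
|   tired   |
| hospital  |
|  rock by  |
| mountain  |
|  display  |

Derivation:
Line 1: ['tree', 'rice'] (min_width=9, slack=2)
Line 2: ['tired'] (min_width=5, slack=6)
Line 3: ['hospital'] (min_width=8, slack=3)
Line 4: ['rock', 'by'] (min_width=7, slack=4)
Line 5: ['mountain'] (min_width=8, slack=3)
Line 6: ['display'] (min_width=7, slack=4)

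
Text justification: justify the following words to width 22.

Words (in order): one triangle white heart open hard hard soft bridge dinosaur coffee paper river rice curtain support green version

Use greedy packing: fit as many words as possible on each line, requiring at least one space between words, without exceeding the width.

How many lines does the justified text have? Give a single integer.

Line 1: ['one', 'triangle', 'white'] (min_width=18, slack=4)
Line 2: ['heart', 'open', 'hard', 'hard'] (min_width=20, slack=2)
Line 3: ['soft', 'bridge', 'dinosaur'] (min_width=20, slack=2)
Line 4: ['coffee', 'paper', 'river'] (min_width=18, slack=4)
Line 5: ['rice', 'curtain', 'support'] (min_width=20, slack=2)
Line 6: ['green', 'version'] (min_width=13, slack=9)
Total lines: 6

Answer: 6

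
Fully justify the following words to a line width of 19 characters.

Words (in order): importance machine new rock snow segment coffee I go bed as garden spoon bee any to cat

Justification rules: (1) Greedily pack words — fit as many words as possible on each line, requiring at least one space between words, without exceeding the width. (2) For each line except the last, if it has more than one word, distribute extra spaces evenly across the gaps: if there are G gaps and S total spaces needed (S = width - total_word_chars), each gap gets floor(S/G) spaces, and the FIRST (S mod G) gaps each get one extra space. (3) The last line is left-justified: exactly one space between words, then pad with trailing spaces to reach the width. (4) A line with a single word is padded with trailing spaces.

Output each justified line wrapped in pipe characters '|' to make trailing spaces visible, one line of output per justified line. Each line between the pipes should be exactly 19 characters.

Answer: |importance  machine|
|new    rock    snow|
|segment coffee I go|
|bed as garden spoon|
|bee any to cat     |

Derivation:
Line 1: ['importance', 'machine'] (min_width=18, slack=1)
Line 2: ['new', 'rock', 'snow'] (min_width=13, slack=6)
Line 3: ['segment', 'coffee', 'I', 'go'] (min_width=19, slack=0)
Line 4: ['bed', 'as', 'garden', 'spoon'] (min_width=19, slack=0)
Line 5: ['bee', 'any', 'to', 'cat'] (min_width=14, slack=5)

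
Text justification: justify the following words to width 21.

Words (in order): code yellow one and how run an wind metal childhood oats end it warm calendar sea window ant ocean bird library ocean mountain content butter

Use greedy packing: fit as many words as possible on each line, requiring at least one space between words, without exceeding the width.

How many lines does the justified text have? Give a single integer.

Answer: 8

Derivation:
Line 1: ['code', 'yellow', 'one', 'and'] (min_width=19, slack=2)
Line 2: ['how', 'run', 'an', 'wind', 'metal'] (min_width=21, slack=0)
Line 3: ['childhood', 'oats', 'end', 'it'] (min_width=21, slack=0)
Line 4: ['warm', 'calendar', 'sea'] (min_width=17, slack=4)
Line 5: ['window', 'ant', 'ocean', 'bird'] (min_width=21, slack=0)
Line 6: ['library', 'ocean'] (min_width=13, slack=8)
Line 7: ['mountain', 'content'] (min_width=16, slack=5)
Line 8: ['butter'] (min_width=6, slack=15)
Total lines: 8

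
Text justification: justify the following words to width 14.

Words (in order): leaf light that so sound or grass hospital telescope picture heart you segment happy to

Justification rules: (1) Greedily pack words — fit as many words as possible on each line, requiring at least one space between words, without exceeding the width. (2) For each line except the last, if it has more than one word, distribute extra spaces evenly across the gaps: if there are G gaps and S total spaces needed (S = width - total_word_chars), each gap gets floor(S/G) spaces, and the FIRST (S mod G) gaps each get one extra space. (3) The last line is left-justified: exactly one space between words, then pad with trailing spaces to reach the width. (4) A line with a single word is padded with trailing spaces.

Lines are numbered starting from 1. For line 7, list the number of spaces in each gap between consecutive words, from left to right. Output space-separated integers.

Line 1: ['leaf', 'light'] (min_width=10, slack=4)
Line 2: ['that', 'so', 'sound'] (min_width=13, slack=1)
Line 3: ['or', 'grass'] (min_width=8, slack=6)
Line 4: ['hospital'] (min_width=8, slack=6)
Line 5: ['telescope'] (min_width=9, slack=5)
Line 6: ['picture', 'heart'] (min_width=13, slack=1)
Line 7: ['you', 'segment'] (min_width=11, slack=3)
Line 8: ['happy', 'to'] (min_width=8, slack=6)

Answer: 4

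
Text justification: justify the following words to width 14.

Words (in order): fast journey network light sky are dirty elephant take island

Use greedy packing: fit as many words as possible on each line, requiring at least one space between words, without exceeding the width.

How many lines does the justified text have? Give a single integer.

Answer: 5

Derivation:
Line 1: ['fast', 'journey'] (min_width=12, slack=2)
Line 2: ['network', 'light'] (min_width=13, slack=1)
Line 3: ['sky', 'are', 'dirty'] (min_width=13, slack=1)
Line 4: ['elephant', 'take'] (min_width=13, slack=1)
Line 5: ['island'] (min_width=6, slack=8)
Total lines: 5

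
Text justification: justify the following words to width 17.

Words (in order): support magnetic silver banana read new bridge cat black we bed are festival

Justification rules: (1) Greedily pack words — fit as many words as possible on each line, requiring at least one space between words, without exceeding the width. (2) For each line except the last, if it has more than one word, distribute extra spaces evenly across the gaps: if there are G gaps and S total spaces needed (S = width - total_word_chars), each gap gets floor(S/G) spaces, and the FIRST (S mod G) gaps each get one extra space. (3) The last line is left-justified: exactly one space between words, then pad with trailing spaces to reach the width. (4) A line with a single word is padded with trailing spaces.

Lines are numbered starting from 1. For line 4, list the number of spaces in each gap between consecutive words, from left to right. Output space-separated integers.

Line 1: ['support', 'magnetic'] (min_width=16, slack=1)
Line 2: ['silver', 'banana'] (min_width=13, slack=4)
Line 3: ['read', 'new', 'bridge'] (min_width=15, slack=2)
Line 4: ['cat', 'black', 'we', 'bed'] (min_width=16, slack=1)
Line 5: ['are', 'festival'] (min_width=12, slack=5)

Answer: 2 1 1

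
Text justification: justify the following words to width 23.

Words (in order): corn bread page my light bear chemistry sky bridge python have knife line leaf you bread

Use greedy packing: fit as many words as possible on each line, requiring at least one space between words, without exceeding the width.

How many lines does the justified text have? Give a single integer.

Answer: 5

Derivation:
Line 1: ['corn', 'bread', 'page', 'my'] (min_width=18, slack=5)
Line 2: ['light', 'bear', 'chemistry'] (min_width=20, slack=3)
Line 3: ['sky', 'bridge', 'python', 'have'] (min_width=22, slack=1)
Line 4: ['knife', 'line', 'leaf', 'you'] (min_width=19, slack=4)
Line 5: ['bread'] (min_width=5, slack=18)
Total lines: 5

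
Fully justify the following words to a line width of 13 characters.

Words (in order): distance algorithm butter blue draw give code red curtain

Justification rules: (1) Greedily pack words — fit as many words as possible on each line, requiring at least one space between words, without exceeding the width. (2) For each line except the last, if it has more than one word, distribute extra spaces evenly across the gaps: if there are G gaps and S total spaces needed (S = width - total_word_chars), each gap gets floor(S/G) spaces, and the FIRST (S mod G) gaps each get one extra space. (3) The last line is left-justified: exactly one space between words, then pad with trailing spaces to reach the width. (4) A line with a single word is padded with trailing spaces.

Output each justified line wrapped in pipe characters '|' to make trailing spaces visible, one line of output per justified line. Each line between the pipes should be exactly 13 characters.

Line 1: ['distance'] (min_width=8, slack=5)
Line 2: ['algorithm'] (min_width=9, slack=4)
Line 3: ['butter', 'blue'] (min_width=11, slack=2)
Line 4: ['draw', 'give'] (min_width=9, slack=4)
Line 5: ['code', 'red'] (min_width=8, slack=5)
Line 6: ['curtain'] (min_width=7, slack=6)

Answer: |distance     |
|algorithm    |
|butter   blue|
|draw     give|
|code      red|
|curtain      |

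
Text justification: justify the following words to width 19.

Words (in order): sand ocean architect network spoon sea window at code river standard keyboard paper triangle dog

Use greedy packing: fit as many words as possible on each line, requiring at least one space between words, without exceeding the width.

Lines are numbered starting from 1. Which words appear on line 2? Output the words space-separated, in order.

Line 1: ['sand', 'ocean'] (min_width=10, slack=9)
Line 2: ['architect', 'network'] (min_width=17, slack=2)
Line 3: ['spoon', 'sea', 'window', 'at'] (min_width=19, slack=0)
Line 4: ['code', 'river', 'standard'] (min_width=19, slack=0)
Line 5: ['keyboard', 'paper'] (min_width=14, slack=5)
Line 6: ['triangle', 'dog'] (min_width=12, slack=7)

Answer: architect network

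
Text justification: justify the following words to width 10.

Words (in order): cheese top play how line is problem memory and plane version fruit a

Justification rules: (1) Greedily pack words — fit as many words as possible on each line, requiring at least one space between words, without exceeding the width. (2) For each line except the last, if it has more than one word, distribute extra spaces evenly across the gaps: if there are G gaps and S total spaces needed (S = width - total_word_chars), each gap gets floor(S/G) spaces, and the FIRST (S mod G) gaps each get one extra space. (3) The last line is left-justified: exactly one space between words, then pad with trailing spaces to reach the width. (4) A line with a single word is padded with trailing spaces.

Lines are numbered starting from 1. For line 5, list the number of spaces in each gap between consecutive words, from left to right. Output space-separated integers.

Line 1: ['cheese', 'top'] (min_width=10, slack=0)
Line 2: ['play', 'how'] (min_width=8, slack=2)
Line 3: ['line', 'is'] (min_width=7, slack=3)
Line 4: ['problem'] (min_width=7, slack=3)
Line 5: ['memory', 'and'] (min_width=10, slack=0)
Line 6: ['plane'] (min_width=5, slack=5)
Line 7: ['version'] (min_width=7, slack=3)
Line 8: ['fruit', 'a'] (min_width=7, slack=3)

Answer: 1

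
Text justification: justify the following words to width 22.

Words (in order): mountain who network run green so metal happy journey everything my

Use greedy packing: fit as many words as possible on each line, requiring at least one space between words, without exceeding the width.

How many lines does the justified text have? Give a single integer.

Answer: 4

Derivation:
Line 1: ['mountain', 'who', 'network'] (min_width=20, slack=2)
Line 2: ['run', 'green', 'so', 'metal'] (min_width=18, slack=4)
Line 3: ['happy', 'journey'] (min_width=13, slack=9)
Line 4: ['everything', 'my'] (min_width=13, slack=9)
Total lines: 4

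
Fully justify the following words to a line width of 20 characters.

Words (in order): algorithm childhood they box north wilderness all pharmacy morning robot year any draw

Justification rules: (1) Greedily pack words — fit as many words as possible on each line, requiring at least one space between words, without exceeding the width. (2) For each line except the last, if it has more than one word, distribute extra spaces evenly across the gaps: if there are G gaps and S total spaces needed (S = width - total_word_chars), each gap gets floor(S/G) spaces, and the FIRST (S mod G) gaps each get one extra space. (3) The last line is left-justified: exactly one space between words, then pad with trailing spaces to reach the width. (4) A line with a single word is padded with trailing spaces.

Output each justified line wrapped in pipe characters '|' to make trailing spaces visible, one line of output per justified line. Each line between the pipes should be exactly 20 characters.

Answer: |algorithm  childhood|
|they    box    north|
|wilderness       all|
|pharmacy     morning|
|robot year any draw |

Derivation:
Line 1: ['algorithm', 'childhood'] (min_width=19, slack=1)
Line 2: ['they', 'box', 'north'] (min_width=14, slack=6)
Line 3: ['wilderness', 'all'] (min_width=14, slack=6)
Line 4: ['pharmacy', 'morning'] (min_width=16, slack=4)
Line 5: ['robot', 'year', 'any', 'draw'] (min_width=19, slack=1)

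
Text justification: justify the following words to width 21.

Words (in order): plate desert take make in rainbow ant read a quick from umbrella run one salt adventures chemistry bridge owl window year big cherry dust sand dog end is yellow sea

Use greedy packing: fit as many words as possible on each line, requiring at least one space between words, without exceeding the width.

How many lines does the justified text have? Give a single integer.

Line 1: ['plate', 'desert', 'take'] (min_width=17, slack=4)
Line 2: ['make', 'in', 'rainbow', 'ant'] (min_width=19, slack=2)
Line 3: ['read', 'a', 'quick', 'from'] (min_width=17, slack=4)
Line 4: ['umbrella', 'run', 'one', 'salt'] (min_width=21, slack=0)
Line 5: ['adventures', 'chemistry'] (min_width=20, slack=1)
Line 6: ['bridge', 'owl', 'window'] (min_width=17, slack=4)
Line 7: ['year', 'big', 'cherry', 'dust'] (min_width=20, slack=1)
Line 8: ['sand', 'dog', 'end', 'is'] (min_width=15, slack=6)
Line 9: ['yellow', 'sea'] (min_width=10, slack=11)
Total lines: 9

Answer: 9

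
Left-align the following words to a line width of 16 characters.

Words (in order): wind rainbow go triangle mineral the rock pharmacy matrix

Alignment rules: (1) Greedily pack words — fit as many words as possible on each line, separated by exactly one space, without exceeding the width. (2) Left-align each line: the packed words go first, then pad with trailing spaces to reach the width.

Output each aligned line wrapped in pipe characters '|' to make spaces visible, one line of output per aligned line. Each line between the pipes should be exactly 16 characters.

Line 1: ['wind', 'rainbow', 'go'] (min_width=15, slack=1)
Line 2: ['triangle', 'mineral'] (min_width=16, slack=0)
Line 3: ['the', 'rock'] (min_width=8, slack=8)
Line 4: ['pharmacy', 'matrix'] (min_width=15, slack=1)

Answer: |wind rainbow go |
|triangle mineral|
|the rock        |
|pharmacy matrix |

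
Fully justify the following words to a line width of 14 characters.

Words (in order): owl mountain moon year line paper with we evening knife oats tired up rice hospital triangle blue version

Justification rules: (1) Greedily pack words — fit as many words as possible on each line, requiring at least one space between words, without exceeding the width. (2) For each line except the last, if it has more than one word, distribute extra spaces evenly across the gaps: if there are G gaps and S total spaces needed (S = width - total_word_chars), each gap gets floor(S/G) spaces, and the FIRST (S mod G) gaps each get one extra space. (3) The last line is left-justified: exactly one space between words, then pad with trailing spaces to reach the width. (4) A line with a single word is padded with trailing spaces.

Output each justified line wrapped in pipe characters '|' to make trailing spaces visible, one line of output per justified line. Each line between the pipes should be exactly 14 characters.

Line 1: ['owl', 'mountain'] (min_width=12, slack=2)
Line 2: ['moon', 'year', 'line'] (min_width=14, slack=0)
Line 3: ['paper', 'with', 'we'] (min_width=13, slack=1)
Line 4: ['evening', 'knife'] (min_width=13, slack=1)
Line 5: ['oats', 'tired', 'up'] (min_width=13, slack=1)
Line 6: ['rice', 'hospital'] (min_width=13, slack=1)
Line 7: ['triangle', 'blue'] (min_width=13, slack=1)
Line 8: ['version'] (min_width=7, slack=7)

Answer: |owl   mountain|
|moon year line|
|paper  with we|
|evening  knife|
|oats  tired up|
|rice  hospital|
|triangle  blue|
|version       |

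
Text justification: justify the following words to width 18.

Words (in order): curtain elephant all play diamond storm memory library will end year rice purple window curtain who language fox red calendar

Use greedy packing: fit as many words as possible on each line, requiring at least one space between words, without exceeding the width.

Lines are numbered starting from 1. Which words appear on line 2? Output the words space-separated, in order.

Line 1: ['curtain', 'elephant'] (min_width=16, slack=2)
Line 2: ['all', 'play', 'diamond'] (min_width=16, slack=2)
Line 3: ['storm', 'memory'] (min_width=12, slack=6)
Line 4: ['library', 'will', 'end'] (min_width=16, slack=2)
Line 5: ['year', 'rice', 'purple'] (min_width=16, slack=2)
Line 6: ['window', 'curtain', 'who'] (min_width=18, slack=0)
Line 7: ['language', 'fox', 'red'] (min_width=16, slack=2)
Line 8: ['calendar'] (min_width=8, slack=10)

Answer: all play diamond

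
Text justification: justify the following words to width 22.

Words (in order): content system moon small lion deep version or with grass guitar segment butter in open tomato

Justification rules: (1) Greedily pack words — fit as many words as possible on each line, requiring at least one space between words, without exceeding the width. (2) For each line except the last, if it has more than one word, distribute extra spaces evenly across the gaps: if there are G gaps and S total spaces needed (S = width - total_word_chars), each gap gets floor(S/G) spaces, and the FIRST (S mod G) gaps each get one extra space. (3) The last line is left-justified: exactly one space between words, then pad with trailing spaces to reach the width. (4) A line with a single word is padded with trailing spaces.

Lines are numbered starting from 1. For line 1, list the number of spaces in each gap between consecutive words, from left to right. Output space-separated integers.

Line 1: ['content', 'system', 'moon'] (min_width=19, slack=3)
Line 2: ['small', 'lion', 'deep'] (min_width=15, slack=7)
Line 3: ['version', 'or', 'with', 'grass'] (min_width=21, slack=1)
Line 4: ['guitar', 'segment', 'butter'] (min_width=21, slack=1)
Line 5: ['in', 'open', 'tomato'] (min_width=14, slack=8)

Answer: 3 2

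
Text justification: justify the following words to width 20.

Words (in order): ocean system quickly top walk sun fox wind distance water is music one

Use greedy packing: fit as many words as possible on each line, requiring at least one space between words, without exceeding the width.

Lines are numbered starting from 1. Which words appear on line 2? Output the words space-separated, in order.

Answer: top walk sun fox

Derivation:
Line 1: ['ocean', 'system', 'quickly'] (min_width=20, slack=0)
Line 2: ['top', 'walk', 'sun', 'fox'] (min_width=16, slack=4)
Line 3: ['wind', 'distance', 'water'] (min_width=19, slack=1)
Line 4: ['is', 'music', 'one'] (min_width=12, slack=8)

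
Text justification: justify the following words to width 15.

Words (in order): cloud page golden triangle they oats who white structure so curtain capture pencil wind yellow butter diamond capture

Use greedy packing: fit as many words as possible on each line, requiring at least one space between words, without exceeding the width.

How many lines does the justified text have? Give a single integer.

Line 1: ['cloud', 'page'] (min_width=10, slack=5)
Line 2: ['golden', 'triangle'] (min_width=15, slack=0)
Line 3: ['they', 'oats', 'who'] (min_width=13, slack=2)
Line 4: ['white', 'structure'] (min_width=15, slack=0)
Line 5: ['so', 'curtain'] (min_width=10, slack=5)
Line 6: ['capture', 'pencil'] (min_width=14, slack=1)
Line 7: ['wind', 'yellow'] (min_width=11, slack=4)
Line 8: ['butter', 'diamond'] (min_width=14, slack=1)
Line 9: ['capture'] (min_width=7, slack=8)
Total lines: 9

Answer: 9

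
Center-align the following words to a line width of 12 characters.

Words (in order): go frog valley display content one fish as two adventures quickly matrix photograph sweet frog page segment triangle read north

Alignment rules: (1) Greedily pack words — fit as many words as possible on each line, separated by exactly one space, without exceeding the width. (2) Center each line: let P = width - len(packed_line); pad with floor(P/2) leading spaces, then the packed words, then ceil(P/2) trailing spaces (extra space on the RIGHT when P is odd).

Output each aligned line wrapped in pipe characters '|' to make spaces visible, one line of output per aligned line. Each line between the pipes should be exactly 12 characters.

Answer: |  go frog   |
|   valley   |
|  display   |
|content one |
|fish as two |
| adventures |
|  quickly   |
|   matrix   |
| photograph |
| sweet frog |
|page segment|
|  triangle  |
| read north |

Derivation:
Line 1: ['go', 'frog'] (min_width=7, slack=5)
Line 2: ['valley'] (min_width=6, slack=6)
Line 3: ['display'] (min_width=7, slack=5)
Line 4: ['content', 'one'] (min_width=11, slack=1)
Line 5: ['fish', 'as', 'two'] (min_width=11, slack=1)
Line 6: ['adventures'] (min_width=10, slack=2)
Line 7: ['quickly'] (min_width=7, slack=5)
Line 8: ['matrix'] (min_width=6, slack=6)
Line 9: ['photograph'] (min_width=10, slack=2)
Line 10: ['sweet', 'frog'] (min_width=10, slack=2)
Line 11: ['page', 'segment'] (min_width=12, slack=0)
Line 12: ['triangle'] (min_width=8, slack=4)
Line 13: ['read', 'north'] (min_width=10, slack=2)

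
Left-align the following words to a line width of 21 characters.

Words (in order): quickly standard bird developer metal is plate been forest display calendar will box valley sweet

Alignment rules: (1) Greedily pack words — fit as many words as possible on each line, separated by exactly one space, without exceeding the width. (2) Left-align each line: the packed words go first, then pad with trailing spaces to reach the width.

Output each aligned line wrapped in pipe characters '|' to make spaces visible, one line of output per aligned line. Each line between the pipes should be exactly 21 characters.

Line 1: ['quickly', 'standard', 'bird'] (min_width=21, slack=0)
Line 2: ['developer', 'metal', 'is'] (min_width=18, slack=3)
Line 3: ['plate', 'been', 'forest'] (min_width=17, slack=4)
Line 4: ['display', 'calendar', 'will'] (min_width=21, slack=0)
Line 5: ['box', 'valley', 'sweet'] (min_width=16, slack=5)

Answer: |quickly standard bird|
|developer metal is   |
|plate been forest    |
|display calendar will|
|box valley sweet     |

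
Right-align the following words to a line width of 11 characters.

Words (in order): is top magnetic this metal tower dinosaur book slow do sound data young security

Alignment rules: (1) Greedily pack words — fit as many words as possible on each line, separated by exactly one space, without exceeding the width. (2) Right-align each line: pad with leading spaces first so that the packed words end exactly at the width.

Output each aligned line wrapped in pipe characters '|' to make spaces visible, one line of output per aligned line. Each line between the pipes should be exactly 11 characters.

Line 1: ['is', 'top'] (min_width=6, slack=5)
Line 2: ['magnetic'] (min_width=8, slack=3)
Line 3: ['this', 'metal'] (min_width=10, slack=1)
Line 4: ['tower'] (min_width=5, slack=6)
Line 5: ['dinosaur'] (min_width=8, slack=3)
Line 6: ['book', 'slow'] (min_width=9, slack=2)
Line 7: ['do', 'sound'] (min_width=8, slack=3)
Line 8: ['data', 'young'] (min_width=10, slack=1)
Line 9: ['security'] (min_width=8, slack=3)

Answer: |     is top|
|   magnetic|
| this metal|
|      tower|
|   dinosaur|
|  book slow|
|   do sound|
| data young|
|   security|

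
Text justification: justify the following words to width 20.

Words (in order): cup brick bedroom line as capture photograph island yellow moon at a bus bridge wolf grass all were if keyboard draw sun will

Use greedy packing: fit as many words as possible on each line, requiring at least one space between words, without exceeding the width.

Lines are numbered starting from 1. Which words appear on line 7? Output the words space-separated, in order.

Answer: draw sun will

Derivation:
Line 1: ['cup', 'brick', 'bedroom'] (min_width=17, slack=3)
Line 2: ['line', 'as', 'capture'] (min_width=15, slack=5)
Line 3: ['photograph', 'island'] (min_width=17, slack=3)
Line 4: ['yellow', 'moon', 'at', 'a', 'bus'] (min_width=20, slack=0)
Line 5: ['bridge', 'wolf', 'grass'] (min_width=17, slack=3)
Line 6: ['all', 'were', 'if', 'keyboard'] (min_width=20, slack=0)
Line 7: ['draw', 'sun', 'will'] (min_width=13, slack=7)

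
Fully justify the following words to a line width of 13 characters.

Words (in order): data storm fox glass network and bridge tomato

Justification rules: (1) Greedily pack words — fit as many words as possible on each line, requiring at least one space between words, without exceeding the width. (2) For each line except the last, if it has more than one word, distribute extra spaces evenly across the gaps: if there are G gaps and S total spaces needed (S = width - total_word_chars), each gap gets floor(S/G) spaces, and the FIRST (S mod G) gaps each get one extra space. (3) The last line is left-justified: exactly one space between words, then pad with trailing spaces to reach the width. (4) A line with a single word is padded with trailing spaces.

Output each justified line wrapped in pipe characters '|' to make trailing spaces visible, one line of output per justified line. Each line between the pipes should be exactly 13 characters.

Answer: |data    storm|
|fox     glass|
|network   and|
|bridge tomato|

Derivation:
Line 1: ['data', 'storm'] (min_width=10, slack=3)
Line 2: ['fox', 'glass'] (min_width=9, slack=4)
Line 3: ['network', 'and'] (min_width=11, slack=2)
Line 4: ['bridge', 'tomato'] (min_width=13, slack=0)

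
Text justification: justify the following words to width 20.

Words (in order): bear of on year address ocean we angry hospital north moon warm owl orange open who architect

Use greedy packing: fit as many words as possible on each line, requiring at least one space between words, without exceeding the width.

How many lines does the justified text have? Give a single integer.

Answer: 5

Derivation:
Line 1: ['bear', 'of', 'on', 'year'] (min_width=15, slack=5)
Line 2: ['address', 'ocean', 'we'] (min_width=16, slack=4)
Line 3: ['angry', 'hospital', 'north'] (min_width=20, slack=0)
Line 4: ['moon', 'warm', 'owl', 'orange'] (min_width=20, slack=0)
Line 5: ['open', 'who', 'architect'] (min_width=18, slack=2)
Total lines: 5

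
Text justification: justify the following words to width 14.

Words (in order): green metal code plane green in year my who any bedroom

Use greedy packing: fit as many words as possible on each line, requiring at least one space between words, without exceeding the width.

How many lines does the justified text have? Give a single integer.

Line 1: ['green', 'metal'] (min_width=11, slack=3)
Line 2: ['code', 'plane'] (min_width=10, slack=4)
Line 3: ['green', 'in', 'year'] (min_width=13, slack=1)
Line 4: ['my', 'who', 'any'] (min_width=10, slack=4)
Line 5: ['bedroom'] (min_width=7, slack=7)
Total lines: 5

Answer: 5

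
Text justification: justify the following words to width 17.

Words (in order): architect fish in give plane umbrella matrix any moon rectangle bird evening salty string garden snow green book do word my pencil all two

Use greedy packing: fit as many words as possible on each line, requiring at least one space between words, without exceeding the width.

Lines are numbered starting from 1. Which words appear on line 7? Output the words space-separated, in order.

Answer: string garden

Derivation:
Line 1: ['architect', 'fish', 'in'] (min_width=17, slack=0)
Line 2: ['give', 'plane'] (min_width=10, slack=7)
Line 3: ['umbrella', 'matrix'] (min_width=15, slack=2)
Line 4: ['any', 'moon'] (min_width=8, slack=9)
Line 5: ['rectangle', 'bird'] (min_width=14, slack=3)
Line 6: ['evening', 'salty'] (min_width=13, slack=4)
Line 7: ['string', 'garden'] (min_width=13, slack=4)
Line 8: ['snow', 'green', 'book'] (min_width=15, slack=2)
Line 9: ['do', 'word', 'my', 'pencil'] (min_width=17, slack=0)
Line 10: ['all', 'two'] (min_width=7, slack=10)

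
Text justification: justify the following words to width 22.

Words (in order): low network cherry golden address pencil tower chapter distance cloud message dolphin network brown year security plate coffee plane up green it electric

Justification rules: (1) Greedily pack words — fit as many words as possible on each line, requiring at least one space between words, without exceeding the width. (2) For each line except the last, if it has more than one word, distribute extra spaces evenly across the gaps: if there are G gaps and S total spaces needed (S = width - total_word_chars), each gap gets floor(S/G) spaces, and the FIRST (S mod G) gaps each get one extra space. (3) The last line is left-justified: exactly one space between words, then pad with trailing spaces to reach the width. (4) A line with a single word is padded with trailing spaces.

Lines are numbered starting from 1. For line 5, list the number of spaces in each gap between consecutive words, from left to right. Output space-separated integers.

Answer: 3 3

Derivation:
Line 1: ['low', 'network', 'cherry'] (min_width=18, slack=4)
Line 2: ['golden', 'address', 'pencil'] (min_width=21, slack=1)
Line 3: ['tower', 'chapter', 'distance'] (min_width=22, slack=0)
Line 4: ['cloud', 'message', 'dolphin'] (min_width=21, slack=1)
Line 5: ['network', 'brown', 'year'] (min_width=18, slack=4)
Line 6: ['security', 'plate', 'coffee'] (min_width=21, slack=1)
Line 7: ['plane', 'up', 'green', 'it'] (min_width=17, slack=5)
Line 8: ['electric'] (min_width=8, slack=14)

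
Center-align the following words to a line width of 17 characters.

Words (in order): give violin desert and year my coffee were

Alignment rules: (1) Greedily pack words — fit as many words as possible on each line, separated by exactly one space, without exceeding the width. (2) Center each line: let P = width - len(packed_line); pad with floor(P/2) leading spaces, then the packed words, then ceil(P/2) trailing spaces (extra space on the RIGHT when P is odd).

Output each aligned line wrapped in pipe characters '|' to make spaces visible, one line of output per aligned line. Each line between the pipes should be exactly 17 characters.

Line 1: ['give', 'violin'] (min_width=11, slack=6)
Line 2: ['desert', 'and', 'year'] (min_width=15, slack=2)
Line 3: ['my', 'coffee', 'were'] (min_width=14, slack=3)

Answer: |   give violin   |
| desert and year |
| my coffee were  |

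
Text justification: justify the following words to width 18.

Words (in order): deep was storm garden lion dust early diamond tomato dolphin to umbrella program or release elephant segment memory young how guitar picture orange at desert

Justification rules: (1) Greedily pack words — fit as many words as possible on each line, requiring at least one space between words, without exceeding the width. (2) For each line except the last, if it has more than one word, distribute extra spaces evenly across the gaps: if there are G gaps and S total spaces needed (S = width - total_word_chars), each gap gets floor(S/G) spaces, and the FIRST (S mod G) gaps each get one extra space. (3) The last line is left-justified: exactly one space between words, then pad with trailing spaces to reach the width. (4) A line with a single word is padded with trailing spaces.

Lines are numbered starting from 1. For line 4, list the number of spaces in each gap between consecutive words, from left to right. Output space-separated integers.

Answer: 2 1

Derivation:
Line 1: ['deep', 'was', 'storm'] (min_width=14, slack=4)
Line 2: ['garden', 'lion', 'dust'] (min_width=16, slack=2)
Line 3: ['early', 'diamond'] (min_width=13, slack=5)
Line 4: ['tomato', 'dolphin', 'to'] (min_width=17, slack=1)
Line 5: ['umbrella', 'program'] (min_width=16, slack=2)
Line 6: ['or', 'release'] (min_width=10, slack=8)
Line 7: ['elephant', 'segment'] (min_width=16, slack=2)
Line 8: ['memory', 'young', 'how'] (min_width=16, slack=2)
Line 9: ['guitar', 'picture'] (min_width=14, slack=4)
Line 10: ['orange', 'at', 'desert'] (min_width=16, slack=2)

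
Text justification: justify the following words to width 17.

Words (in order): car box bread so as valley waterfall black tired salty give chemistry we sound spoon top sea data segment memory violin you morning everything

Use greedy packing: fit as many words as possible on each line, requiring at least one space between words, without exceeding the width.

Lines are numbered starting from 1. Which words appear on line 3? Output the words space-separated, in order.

Line 1: ['car', 'box', 'bread', 'so'] (min_width=16, slack=1)
Line 2: ['as', 'valley'] (min_width=9, slack=8)
Line 3: ['waterfall', 'black'] (min_width=15, slack=2)
Line 4: ['tired', 'salty', 'give'] (min_width=16, slack=1)
Line 5: ['chemistry', 'we'] (min_width=12, slack=5)
Line 6: ['sound', 'spoon', 'top'] (min_width=15, slack=2)
Line 7: ['sea', 'data', 'segment'] (min_width=16, slack=1)
Line 8: ['memory', 'violin', 'you'] (min_width=17, slack=0)
Line 9: ['morning'] (min_width=7, slack=10)
Line 10: ['everything'] (min_width=10, slack=7)

Answer: waterfall black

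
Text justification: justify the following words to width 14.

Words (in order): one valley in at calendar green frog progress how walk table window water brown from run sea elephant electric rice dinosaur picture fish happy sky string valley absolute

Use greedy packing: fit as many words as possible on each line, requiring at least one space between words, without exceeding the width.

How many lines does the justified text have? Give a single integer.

Line 1: ['one', 'valley', 'in'] (min_width=13, slack=1)
Line 2: ['at', 'calendar'] (min_width=11, slack=3)
Line 3: ['green', 'frog'] (min_width=10, slack=4)
Line 4: ['progress', 'how'] (min_width=12, slack=2)
Line 5: ['walk', 'table'] (min_width=10, slack=4)
Line 6: ['window', 'water'] (min_width=12, slack=2)
Line 7: ['brown', 'from', 'run'] (min_width=14, slack=0)
Line 8: ['sea', 'elephant'] (min_width=12, slack=2)
Line 9: ['electric', 'rice'] (min_width=13, slack=1)
Line 10: ['dinosaur'] (min_width=8, slack=6)
Line 11: ['picture', 'fish'] (min_width=12, slack=2)
Line 12: ['happy', 'sky'] (min_width=9, slack=5)
Line 13: ['string', 'valley'] (min_width=13, slack=1)
Line 14: ['absolute'] (min_width=8, slack=6)
Total lines: 14

Answer: 14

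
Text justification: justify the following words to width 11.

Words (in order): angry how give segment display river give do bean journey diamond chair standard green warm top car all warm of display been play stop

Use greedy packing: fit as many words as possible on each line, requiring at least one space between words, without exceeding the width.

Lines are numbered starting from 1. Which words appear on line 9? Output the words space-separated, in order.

Answer: chair

Derivation:
Line 1: ['angry', 'how'] (min_width=9, slack=2)
Line 2: ['give'] (min_width=4, slack=7)
Line 3: ['segment'] (min_width=7, slack=4)
Line 4: ['display'] (min_width=7, slack=4)
Line 5: ['river', 'give'] (min_width=10, slack=1)
Line 6: ['do', 'bean'] (min_width=7, slack=4)
Line 7: ['journey'] (min_width=7, slack=4)
Line 8: ['diamond'] (min_width=7, slack=4)
Line 9: ['chair'] (min_width=5, slack=6)
Line 10: ['standard'] (min_width=8, slack=3)
Line 11: ['green', 'warm'] (min_width=10, slack=1)
Line 12: ['top', 'car', 'all'] (min_width=11, slack=0)
Line 13: ['warm', 'of'] (min_width=7, slack=4)
Line 14: ['display'] (min_width=7, slack=4)
Line 15: ['been', 'play'] (min_width=9, slack=2)
Line 16: ['stop'] (min_width=4, slack=7)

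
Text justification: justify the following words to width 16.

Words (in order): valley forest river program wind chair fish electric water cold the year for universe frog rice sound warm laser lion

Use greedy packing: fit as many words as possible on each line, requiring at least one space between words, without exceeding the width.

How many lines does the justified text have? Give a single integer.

Answer: 8

Derivation:
Line 1: ['valley', 'forest'] (min_width=13, slack=3)
Line 2: ['river', 'program'] (min_width=13, slack=3)
Line 3: ['wind', 'chair', 'fish'] (min_width=15, slack=1)
Line 4: ['electric', 'water'] (min_width=14, slack=2)
Line 5: ['cold', 'the', 'year'] (min_width=13, slack=3)
Line 6: ['for', 'universe'] (min_width=12, slack=4)
Line 7: ['frog', 'rice', 'sound'] (min_width=15, slack=1)
Line 8: ['warm', 'laser', 'lion'] (min_width=15, slack=1)
Total lines: 8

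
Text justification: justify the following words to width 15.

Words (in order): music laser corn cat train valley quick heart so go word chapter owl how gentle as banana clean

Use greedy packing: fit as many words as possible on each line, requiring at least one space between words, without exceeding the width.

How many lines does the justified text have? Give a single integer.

Line 1: ['music', 'laser'] (min_width=11, slack=4)
Line 2: ['corn', 'cat', 'train'] (min_width=14, slack=1)
Line 3: ['valley', 'quick'] (min_width=12, slack=3)
Line 4: ['heart', 'so', 'go'] (min_width=11, slack=4)
Line 5: ['word', 'chapter'] (min_width=12, slack=3)
Line 6: ['owl', 'how', 'gentle'] (min_width=14, slack=1)
Line 7: ['as', 'banana', 'clean'] (min_width=15, slack=0)
Total lines: 7

Answer: 7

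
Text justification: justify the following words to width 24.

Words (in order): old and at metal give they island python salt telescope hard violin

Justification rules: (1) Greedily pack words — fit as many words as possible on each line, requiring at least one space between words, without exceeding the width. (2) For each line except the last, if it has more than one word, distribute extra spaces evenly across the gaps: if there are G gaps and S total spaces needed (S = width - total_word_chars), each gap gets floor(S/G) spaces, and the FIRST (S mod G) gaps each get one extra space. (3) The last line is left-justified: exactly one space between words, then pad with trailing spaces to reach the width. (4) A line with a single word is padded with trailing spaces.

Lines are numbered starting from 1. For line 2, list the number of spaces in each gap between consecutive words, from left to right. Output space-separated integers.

Line 1: ['old', 'and', 'at', 'metal', 'give'] (min_width=21, slack=3)
Line 2: ['they', 'island', 'python', 'salt'] (min_width=23, slack=1)
Line 3: ['telescope', 'hard', 'violin'] (min_width=21, slack=3)

Answer: 2 1 1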